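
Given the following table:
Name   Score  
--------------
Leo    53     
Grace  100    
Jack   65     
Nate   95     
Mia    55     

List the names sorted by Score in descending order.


Sorting by Score (descending):
  Grace: 100
  Nate: 95
  Jack: 65
  Mia: 55
  Leo: 53


ANSWER: Grace, Nate, Jack, Mia, Leo


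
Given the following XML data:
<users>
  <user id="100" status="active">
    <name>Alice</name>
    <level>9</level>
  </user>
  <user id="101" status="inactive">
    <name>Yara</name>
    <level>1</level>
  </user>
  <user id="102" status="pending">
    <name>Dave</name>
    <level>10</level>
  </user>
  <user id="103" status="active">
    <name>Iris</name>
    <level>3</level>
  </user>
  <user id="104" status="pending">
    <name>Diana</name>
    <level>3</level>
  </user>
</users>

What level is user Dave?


Finding user: Dave
<level>10</level>

ANSWER: 10


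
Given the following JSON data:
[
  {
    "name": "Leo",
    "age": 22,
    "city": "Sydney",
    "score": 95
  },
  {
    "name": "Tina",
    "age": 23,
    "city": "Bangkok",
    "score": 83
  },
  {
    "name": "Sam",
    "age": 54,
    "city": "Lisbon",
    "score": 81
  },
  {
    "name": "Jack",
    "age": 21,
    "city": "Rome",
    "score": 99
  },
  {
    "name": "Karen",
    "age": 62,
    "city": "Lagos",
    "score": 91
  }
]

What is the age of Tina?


Looking up record where name = Tina
Record index: 1
Field 'age' = 23

ANSWER: 23


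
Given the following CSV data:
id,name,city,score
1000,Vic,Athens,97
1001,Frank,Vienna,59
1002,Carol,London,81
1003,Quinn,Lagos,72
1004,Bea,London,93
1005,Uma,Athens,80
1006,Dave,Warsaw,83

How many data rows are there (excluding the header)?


Counting rows (excluding header):
Header: id,name,city,score
Data rows: 7

ANSWER: 7


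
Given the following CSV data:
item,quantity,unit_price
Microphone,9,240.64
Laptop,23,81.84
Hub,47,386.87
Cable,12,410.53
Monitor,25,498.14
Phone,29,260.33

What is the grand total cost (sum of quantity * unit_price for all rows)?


Computing row totals:
  Microphone: 9 * 240.64 = 2165.76
  Laptop: 23 * 81.84 = 1882.32
  Hub: 47 * 386.87 = 18182.89
  Cable: 12 * 410.53 = 4926.36
  Monitor: 25 * 498.14 = 12453.5
  Phone: 29 * 260.33 = 7549.57
Grand total = 2165.76 + 1882.32 + 18182.89 + 4926.36 + 12453.5 + 7549.57 = 47160.4

ANSWER: 47160.4


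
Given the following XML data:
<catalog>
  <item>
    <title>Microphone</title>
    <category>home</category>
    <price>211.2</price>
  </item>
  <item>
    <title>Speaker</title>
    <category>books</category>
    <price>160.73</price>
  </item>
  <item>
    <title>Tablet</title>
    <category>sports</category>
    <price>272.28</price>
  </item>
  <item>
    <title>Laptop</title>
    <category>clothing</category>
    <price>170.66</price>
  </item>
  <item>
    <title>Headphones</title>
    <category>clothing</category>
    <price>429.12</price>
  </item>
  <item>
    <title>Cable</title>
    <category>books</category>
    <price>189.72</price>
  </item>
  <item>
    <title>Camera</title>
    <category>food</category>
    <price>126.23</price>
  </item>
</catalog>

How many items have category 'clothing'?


Scanning <item> elements for <category>clothing</category>:
  Item 4: Laptop -> MATCH
  Item 5: Headphones -> MATCH
Count: 2

ANSWER: 2


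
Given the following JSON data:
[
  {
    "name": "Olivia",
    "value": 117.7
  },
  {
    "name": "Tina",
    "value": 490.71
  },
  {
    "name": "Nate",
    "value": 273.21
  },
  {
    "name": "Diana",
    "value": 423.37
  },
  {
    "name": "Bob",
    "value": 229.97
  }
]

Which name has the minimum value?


Comparing values:
  Olivia: 117.7
  Tina: 490.71
  Nate: 273.21
  Diana: 423.37
  Bob: 229.97
Minimum: Olivia (117.7)

ANSWER: Olivia


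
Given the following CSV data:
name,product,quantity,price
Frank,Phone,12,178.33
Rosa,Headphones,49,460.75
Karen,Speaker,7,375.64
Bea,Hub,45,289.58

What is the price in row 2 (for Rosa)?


Row 2: Rosa
Column 'price' = 460.75

ANSWER: 460.75


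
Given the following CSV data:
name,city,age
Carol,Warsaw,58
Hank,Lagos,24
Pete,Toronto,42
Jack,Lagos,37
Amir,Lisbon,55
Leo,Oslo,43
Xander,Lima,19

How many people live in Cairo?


Scanning city column for 'Cairo':
Total matches: 0

ANSWER: 0


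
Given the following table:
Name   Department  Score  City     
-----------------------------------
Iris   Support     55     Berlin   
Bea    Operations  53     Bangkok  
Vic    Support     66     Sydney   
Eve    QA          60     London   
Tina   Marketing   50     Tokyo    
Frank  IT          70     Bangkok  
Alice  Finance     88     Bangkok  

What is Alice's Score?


Row 7: Alice
Score = 88

ANSWER: 88


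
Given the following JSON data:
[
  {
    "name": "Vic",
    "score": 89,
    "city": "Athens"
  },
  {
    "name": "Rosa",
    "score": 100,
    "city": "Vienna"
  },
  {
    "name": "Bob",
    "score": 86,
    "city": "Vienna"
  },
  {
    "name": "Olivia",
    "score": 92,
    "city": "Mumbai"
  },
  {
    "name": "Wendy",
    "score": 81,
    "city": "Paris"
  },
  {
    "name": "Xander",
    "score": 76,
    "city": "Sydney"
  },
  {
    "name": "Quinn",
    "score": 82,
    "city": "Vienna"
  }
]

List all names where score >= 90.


Filtering records where score >= 90:
  Vic (score=89) -> no
  Rosa (score=100) -> YES
  Bob (score=86) -> no
  Olivia (score=92) -> YES
  Wendy (score=81) -> no
  Xander (score=76) -> no
  Quinn (score=82) -> no


ANSWER: Rosa, Olivia


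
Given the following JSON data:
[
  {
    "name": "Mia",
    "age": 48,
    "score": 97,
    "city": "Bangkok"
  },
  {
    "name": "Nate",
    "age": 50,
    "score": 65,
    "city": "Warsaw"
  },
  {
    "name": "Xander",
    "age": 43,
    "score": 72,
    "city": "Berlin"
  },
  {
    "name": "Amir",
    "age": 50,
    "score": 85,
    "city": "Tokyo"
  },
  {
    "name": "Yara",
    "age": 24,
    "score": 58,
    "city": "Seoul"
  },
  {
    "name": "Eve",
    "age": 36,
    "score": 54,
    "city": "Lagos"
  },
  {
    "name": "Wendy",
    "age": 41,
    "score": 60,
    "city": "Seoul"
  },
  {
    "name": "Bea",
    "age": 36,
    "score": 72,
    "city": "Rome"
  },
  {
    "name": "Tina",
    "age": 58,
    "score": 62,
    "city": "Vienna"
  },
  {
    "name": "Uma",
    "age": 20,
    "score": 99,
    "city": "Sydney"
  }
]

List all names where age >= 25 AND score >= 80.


Checking both conditions:
  Mia (age=48, score=97) -> YES
  Nate (age=50, score=65) -> no
  Xander (age=43, score=72) -> no
  Amir (age=50, score=85) -> YES
  Yara (age=24, score=58) -> no
  Eve (age=36, score=54) -> no
  Wendy (age=41, score=60) -> no
  Bea (age=36, score=72) -> no
  Tina (age=58, score=62) -> no
  Uma (age=20, score=99) -> no


ANSWER: Mia, Amir


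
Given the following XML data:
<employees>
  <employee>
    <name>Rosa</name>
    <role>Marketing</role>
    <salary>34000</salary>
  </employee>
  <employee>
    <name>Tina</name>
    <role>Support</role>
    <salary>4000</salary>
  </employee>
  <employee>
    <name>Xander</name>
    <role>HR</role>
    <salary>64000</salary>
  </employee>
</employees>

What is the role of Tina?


Searching for <employee> with <name>Tina</name>
Found at position 2
<role>Support</role>

ANSWER: Support


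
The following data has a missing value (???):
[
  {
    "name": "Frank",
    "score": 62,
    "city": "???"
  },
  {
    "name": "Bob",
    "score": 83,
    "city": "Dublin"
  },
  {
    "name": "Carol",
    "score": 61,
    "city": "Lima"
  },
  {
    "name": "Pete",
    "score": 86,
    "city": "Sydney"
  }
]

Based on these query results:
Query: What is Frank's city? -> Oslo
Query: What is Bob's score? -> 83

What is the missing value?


The missing value is Frank's city
From query: Frank's city = Oslo

ANSWER: Oslo


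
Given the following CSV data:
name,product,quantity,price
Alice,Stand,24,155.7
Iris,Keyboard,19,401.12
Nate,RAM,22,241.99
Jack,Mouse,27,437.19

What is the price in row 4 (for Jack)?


Row 4: Jack
Column 'price' = 437.19

ANSWER: 437.19


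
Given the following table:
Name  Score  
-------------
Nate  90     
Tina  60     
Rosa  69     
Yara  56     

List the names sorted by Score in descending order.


Sorting by Score (descending):
  Nate: 90
  Rosa: 69
  Tina: 60
  Yara: 56


ANSWER: Nate, Rosa, Tina, Yara


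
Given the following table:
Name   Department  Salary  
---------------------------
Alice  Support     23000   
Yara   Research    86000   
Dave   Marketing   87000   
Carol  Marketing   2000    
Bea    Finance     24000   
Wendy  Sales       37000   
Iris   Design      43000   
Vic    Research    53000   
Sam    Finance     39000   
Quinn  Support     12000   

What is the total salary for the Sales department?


Sales department members:
  Wendy: 37000
Total = 37000 = 37000

ANSWER: 37000


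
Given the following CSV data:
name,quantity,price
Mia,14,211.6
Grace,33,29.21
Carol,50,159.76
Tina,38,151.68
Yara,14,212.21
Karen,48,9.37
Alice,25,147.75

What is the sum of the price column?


Values in 'price' column:
  Row 1: 211.6
  Row 2: 29.21
  Row 3: 159.76
  Row 4: 151.68
  Row 5: 212.21
  Row 6: 9.37
  Row 7: 147.75
Sum = 211.6 + 29.21 + 159.76 + 151.68 + 212.21 + 9.37 + 147.75 = 921.58

ANSWER: 921.58


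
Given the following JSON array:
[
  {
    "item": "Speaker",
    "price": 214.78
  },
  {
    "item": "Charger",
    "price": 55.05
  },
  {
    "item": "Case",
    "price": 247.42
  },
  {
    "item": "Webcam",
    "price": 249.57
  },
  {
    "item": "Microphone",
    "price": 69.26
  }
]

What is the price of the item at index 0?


Array index 0 -> Speaker
price = 214.78

ANSWER: 214.78


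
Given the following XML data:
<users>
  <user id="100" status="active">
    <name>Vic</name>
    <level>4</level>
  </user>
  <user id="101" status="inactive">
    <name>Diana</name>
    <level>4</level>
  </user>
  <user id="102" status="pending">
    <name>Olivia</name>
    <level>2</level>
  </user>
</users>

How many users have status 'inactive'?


Counting users with status='inactive':
  Diana (id=101) -> MATCH
Count: 1

ANSWER: 1


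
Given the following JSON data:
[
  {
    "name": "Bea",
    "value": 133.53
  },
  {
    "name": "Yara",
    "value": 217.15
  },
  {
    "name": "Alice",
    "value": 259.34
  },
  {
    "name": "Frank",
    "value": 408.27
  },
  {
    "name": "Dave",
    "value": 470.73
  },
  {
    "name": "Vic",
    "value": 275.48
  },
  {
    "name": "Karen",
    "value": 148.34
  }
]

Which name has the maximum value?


Comparing values:
  Bea: 133.53
  Yara: 217.15
  Alice: 259.34
  Frank: 408.27
  Dave: 470.73
  Vic: 275.48
  Karen: 148.34
Maximum: Dave (470.73)

ANSWER: Dave


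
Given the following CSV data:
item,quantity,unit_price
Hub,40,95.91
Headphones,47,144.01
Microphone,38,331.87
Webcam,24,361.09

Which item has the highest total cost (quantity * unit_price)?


Computing row totals:
  Hub: 3836.4
  Headphones: 6768.47
  Microphone: 12611.06
  Webcam: 8666.16
Maximum: Microphone (12611.06)

ANSWER: Microphone


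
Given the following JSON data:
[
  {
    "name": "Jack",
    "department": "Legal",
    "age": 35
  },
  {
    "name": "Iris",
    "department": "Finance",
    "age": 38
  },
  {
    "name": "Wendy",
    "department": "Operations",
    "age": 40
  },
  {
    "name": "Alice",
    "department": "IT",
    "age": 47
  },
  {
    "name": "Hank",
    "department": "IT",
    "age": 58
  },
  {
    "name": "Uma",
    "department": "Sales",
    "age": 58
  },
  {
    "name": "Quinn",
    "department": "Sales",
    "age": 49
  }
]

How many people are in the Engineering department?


Scanning records for department = Engineering
  No matches found
Count: 0

ANSWER: 0


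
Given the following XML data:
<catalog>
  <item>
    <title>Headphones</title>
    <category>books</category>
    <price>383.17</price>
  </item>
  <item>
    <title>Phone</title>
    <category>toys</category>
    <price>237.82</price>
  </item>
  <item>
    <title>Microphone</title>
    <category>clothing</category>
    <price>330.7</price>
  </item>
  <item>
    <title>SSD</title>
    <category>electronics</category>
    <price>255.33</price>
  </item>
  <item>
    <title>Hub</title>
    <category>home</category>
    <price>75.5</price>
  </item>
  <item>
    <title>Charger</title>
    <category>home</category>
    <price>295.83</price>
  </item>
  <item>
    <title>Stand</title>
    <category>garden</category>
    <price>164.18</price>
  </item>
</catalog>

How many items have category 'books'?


Scanning <item> elements for <category>books</category>:
  Item 1: Headphones -> MATCH
Count: 1

ANSWER: 1


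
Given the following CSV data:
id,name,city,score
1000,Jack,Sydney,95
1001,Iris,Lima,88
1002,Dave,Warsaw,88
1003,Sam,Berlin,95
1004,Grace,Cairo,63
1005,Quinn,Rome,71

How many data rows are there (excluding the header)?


Counting rows (excluding header):
Header: id,name,city,score
Data rows: 6

ANSWER: 6


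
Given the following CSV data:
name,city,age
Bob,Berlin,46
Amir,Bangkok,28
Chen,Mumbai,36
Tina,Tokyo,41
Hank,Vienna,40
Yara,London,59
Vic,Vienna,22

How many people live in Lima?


Scanning city column for 'Lima':
Total matches: 0

ANSWER: 0


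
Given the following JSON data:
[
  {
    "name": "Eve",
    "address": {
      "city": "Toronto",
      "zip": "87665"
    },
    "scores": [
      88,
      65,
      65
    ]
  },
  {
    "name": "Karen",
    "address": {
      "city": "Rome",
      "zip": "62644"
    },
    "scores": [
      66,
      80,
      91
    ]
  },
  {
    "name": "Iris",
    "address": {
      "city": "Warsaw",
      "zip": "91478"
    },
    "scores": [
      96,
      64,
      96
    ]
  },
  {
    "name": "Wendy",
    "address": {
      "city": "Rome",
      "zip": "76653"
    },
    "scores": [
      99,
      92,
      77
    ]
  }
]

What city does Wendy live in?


Path: records[3].address.city
Value: Rome

ANSWER: Rome


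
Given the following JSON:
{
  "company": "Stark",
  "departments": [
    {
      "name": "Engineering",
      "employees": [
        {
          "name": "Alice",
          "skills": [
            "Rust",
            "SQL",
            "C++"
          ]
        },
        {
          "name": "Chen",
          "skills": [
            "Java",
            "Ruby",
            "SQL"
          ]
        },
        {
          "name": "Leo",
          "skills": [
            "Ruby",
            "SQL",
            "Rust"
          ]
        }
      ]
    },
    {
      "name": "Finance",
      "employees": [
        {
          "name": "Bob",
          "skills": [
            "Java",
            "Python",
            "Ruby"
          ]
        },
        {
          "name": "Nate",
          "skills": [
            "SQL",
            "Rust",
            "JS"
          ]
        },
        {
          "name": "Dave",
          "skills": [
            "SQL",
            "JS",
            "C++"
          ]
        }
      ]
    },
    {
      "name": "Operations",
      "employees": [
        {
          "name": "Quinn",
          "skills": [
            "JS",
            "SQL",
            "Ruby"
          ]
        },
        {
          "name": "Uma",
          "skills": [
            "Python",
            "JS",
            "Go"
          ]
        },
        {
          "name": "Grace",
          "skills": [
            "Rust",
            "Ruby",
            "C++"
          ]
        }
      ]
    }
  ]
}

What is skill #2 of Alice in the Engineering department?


Path: departments[0].employees[0].skills[1]
Value: SQL

ANSWER: SQL


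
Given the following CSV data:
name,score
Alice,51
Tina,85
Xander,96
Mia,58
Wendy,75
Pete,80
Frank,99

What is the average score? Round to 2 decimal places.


Scores: 51, 85, 96, 58, 75, 80, 99
Sum = 544
Count = 7
Average = 544 / 7 = 77.71

ANSWER: 77.71


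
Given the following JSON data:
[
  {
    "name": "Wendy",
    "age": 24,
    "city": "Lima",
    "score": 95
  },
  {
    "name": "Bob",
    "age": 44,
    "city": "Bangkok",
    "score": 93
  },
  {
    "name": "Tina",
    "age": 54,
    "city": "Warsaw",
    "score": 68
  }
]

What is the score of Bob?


Looking up record where name = Bob
Record index: 1
Field 'score' = 93

ANSWER: 93


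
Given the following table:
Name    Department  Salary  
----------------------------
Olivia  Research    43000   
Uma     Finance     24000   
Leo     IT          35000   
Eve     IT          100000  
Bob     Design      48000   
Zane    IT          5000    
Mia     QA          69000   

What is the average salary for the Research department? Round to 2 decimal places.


Research department members:
  Olivia: 43000
Sum = 43000
Count = 1
Average = 43000 / 1 = 43000.00

ANSWER: 43000.00


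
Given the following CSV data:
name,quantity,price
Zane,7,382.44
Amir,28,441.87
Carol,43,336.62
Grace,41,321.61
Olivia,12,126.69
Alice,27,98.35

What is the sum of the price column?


Values in 'price' column:
  Row 1: 382.44
  Row 2: 441.87
  Row 3: 336.62
  Row 4: 321.61
  Row 5: 126.69
  Row 6: 98.35
Sum = 382.44 + 441.87 + 336.62 + 321.61 + 126.69 + 98.35 = 1707.58

ANSWER: 1707.58


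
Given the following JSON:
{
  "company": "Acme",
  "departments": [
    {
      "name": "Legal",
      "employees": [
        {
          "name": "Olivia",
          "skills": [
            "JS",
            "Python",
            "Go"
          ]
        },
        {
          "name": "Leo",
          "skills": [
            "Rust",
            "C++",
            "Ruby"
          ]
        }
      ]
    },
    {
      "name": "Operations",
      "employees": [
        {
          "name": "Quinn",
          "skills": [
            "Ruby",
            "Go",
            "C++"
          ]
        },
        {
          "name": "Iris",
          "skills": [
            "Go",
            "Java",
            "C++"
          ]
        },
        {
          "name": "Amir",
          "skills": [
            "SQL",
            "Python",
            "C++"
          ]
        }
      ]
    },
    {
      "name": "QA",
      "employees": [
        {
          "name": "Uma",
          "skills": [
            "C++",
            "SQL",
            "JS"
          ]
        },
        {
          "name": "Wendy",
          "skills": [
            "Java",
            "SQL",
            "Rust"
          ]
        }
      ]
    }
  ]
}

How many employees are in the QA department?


Path: departments[2].employees
Count: 2

ANSWER: 2


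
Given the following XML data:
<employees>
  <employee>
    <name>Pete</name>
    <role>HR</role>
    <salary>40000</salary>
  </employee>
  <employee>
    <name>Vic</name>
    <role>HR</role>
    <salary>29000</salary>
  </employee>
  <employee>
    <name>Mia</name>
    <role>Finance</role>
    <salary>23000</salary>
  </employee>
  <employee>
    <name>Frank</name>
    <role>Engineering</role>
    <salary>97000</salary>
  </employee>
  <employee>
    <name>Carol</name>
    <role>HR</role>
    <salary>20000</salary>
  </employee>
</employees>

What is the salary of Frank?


Searching for <employee> with <name>Frank</name>
Found at position 4
<salary>97000</salary>

ANSWER: 97000


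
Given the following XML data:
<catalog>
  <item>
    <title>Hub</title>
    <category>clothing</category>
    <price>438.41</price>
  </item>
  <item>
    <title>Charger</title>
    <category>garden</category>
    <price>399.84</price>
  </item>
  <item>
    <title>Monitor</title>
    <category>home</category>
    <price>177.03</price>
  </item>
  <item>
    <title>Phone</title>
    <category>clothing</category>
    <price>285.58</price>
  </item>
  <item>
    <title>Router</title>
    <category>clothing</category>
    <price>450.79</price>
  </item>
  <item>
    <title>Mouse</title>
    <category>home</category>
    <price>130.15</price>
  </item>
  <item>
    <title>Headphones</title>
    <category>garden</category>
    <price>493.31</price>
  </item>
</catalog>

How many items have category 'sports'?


Scanning <item> elements for <category>sports</category>:
Count: 0

ANSWER: 0


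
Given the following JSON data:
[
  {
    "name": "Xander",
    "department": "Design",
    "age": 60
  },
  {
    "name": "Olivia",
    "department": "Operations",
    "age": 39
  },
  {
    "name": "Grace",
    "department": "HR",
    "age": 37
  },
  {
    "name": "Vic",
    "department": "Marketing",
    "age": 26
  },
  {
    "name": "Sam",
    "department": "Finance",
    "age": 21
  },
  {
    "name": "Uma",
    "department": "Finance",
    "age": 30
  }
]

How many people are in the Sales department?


Scanning records for department = Sales
  No matches found
Count: 0

ANSWER: 0


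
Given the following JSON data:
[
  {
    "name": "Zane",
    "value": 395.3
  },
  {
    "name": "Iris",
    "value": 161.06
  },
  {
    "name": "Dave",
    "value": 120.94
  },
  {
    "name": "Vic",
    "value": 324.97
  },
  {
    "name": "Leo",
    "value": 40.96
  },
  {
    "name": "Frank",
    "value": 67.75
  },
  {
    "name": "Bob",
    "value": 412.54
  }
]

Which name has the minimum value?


Comparing values:
  Zane: 395.3
  Iris: 161.06
  Dave: 120.94
  Vic: 324.97
  Leo: 40.96
  Frank: 67.75
  Bob: 412.54
Minimum: Leo (40.96)

ANSWER: Leo


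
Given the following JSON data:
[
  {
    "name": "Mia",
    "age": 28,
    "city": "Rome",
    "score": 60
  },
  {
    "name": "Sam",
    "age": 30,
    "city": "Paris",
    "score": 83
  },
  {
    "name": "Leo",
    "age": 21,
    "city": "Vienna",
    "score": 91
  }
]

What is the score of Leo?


Looking up record where name = Leo
Record index: 2
Field 'score' = 91

ANSWER: 91


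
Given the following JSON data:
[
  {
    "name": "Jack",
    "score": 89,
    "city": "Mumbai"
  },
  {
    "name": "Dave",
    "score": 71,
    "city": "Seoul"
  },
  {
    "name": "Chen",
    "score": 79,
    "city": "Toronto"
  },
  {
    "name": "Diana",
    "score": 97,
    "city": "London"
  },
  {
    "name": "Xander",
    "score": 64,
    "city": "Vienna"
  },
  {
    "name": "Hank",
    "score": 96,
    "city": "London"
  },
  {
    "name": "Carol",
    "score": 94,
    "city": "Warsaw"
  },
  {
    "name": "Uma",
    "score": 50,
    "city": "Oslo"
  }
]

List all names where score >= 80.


Filtering records where score >= 80:
  Jack (score=89) -> YES
  Dave (score=71) -> no
  Chen (score=79) -> no
  Diana (score=97) -> YES
  Xander (score=64) -> no
  Hank (score=96) -> YES
  Carol (score=94) -> YES
  Uma (score=50) -> no


ANSWER: Jack, Diana, Hank, Carol


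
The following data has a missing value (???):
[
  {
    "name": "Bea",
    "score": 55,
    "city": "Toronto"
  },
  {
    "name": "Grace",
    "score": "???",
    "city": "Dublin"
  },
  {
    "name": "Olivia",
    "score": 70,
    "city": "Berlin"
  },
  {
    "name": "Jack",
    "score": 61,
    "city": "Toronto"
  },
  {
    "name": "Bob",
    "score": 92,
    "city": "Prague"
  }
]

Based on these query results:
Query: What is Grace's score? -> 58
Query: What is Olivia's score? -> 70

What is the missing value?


The missing value is Grace's score
From query: Grace's score = 58

ANSWER: 58


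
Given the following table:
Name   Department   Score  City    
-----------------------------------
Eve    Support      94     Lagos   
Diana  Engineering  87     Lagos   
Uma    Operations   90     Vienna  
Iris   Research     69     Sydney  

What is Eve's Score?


Row 1: Eve
Score = 94

ANSWER: 94


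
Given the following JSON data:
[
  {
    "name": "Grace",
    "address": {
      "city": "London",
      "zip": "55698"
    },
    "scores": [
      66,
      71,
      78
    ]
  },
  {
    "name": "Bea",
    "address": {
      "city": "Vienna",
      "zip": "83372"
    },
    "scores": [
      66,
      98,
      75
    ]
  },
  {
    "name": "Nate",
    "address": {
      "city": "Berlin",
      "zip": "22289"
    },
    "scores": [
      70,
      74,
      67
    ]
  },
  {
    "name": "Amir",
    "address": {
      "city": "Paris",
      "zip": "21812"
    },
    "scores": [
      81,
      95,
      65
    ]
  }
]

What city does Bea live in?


Path: records[1].address.city
Value: Vienna

ANSWER: Vienna


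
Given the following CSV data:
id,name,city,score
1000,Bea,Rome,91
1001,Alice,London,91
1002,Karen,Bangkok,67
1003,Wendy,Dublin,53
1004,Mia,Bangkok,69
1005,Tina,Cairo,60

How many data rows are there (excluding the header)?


Counting rows (excluding header):
Header: id,name,city,score
Data rows: 6

ANSWER: 6


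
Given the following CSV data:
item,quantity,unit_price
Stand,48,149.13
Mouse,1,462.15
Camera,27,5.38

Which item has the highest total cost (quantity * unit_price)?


Computing row totals:
  Stand: 7158.24
  Mouse: 462.15
  Camera: 145.26
Maximum: Stand (7158.24)

ANSWER: Stand


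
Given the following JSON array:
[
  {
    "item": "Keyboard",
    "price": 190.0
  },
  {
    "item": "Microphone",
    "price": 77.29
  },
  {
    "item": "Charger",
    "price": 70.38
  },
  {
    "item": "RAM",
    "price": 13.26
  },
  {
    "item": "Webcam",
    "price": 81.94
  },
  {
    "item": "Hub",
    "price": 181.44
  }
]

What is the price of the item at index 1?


Array index 1 -> Microphone
price = 77.29

ANSWER: 77.29


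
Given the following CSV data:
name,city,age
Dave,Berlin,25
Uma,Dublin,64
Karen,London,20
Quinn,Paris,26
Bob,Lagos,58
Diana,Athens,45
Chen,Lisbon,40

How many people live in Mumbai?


Scanning city column for 'Mumbai':
Total matches: 0

ANSWER: 0


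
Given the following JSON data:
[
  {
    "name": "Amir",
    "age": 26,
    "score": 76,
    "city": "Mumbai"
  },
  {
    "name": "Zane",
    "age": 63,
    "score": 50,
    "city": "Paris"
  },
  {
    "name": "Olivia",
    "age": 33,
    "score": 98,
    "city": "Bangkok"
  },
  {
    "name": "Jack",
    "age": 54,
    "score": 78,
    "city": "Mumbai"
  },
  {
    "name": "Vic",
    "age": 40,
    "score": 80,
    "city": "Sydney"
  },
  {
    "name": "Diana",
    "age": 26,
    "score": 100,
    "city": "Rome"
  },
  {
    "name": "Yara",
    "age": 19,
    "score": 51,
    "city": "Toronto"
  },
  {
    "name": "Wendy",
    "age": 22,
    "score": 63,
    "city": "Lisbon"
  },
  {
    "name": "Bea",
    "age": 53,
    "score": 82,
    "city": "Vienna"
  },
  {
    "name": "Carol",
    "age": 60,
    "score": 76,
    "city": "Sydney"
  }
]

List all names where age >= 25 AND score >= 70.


Checking both conditions:
  Amir (age=26, score=76) -> YES
  Zane (age=63, score=50) -> no
  Olivia (age=33, score=98) -> YES
  Jack (age=54, score=78) -> YES
  Vic (age=40, score=80) -> YES
  Diana (age=26, score=100) -> YES
  Yara (age=19, score=51) -> no
  Wendy (age=22, score=63) -> no
  Bea (age=53, score=82) -> YES
  Carol (age=60, score=76) -> YES


ANSWER: Amir, Olivia, Jack, Vic, Diana, Bea, Carol


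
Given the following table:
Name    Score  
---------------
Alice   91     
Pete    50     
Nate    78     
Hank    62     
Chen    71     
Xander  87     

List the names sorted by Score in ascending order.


Sorting by Score (ascending):
  Pete: 50
  Hank: 62
  Chen: 71
  Nate: 78
  Xander: 87
  Alice: 91


ANSWER: Pete, Hank, Chen, Nate, Xander, Alice


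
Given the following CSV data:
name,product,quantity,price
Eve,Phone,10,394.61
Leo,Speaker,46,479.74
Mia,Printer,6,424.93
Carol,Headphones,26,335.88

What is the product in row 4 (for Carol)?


Row 4: Carol
Column 'product' = Headphones

ANSWER: Headphones


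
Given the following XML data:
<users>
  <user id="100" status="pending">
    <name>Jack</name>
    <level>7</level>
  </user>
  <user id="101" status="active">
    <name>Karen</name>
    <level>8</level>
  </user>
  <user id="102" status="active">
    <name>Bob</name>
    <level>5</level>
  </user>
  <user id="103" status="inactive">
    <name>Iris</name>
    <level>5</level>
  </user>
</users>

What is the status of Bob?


Finding user with name = Bob
user id="102" status="active"

ANSWER: active


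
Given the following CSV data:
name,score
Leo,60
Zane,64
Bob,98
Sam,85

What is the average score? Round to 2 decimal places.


Scores: 60, 64, 98, 85
Sum = 307
Count = 4
Average = 307 / 4 = 76.75

ANSWER: 76.75


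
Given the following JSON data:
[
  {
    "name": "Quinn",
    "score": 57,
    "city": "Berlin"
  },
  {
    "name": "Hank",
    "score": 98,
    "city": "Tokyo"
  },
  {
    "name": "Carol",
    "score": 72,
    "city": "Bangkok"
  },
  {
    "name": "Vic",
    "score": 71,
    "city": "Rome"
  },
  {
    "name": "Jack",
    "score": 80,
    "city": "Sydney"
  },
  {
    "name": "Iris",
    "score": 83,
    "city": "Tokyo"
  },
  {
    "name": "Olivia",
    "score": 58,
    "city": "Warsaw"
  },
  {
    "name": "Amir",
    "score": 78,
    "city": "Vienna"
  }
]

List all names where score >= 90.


Filtering records where score >= 90:
  Quinn (score=57) -> no
  Hank (score=98) -> YES
  Carol (score=72) -> no
  Vic (score=71) -> no
  Jack (score=80) -> no
  Iris (score=83) -> no
  Olivia (score=58) -> no
  Amir (score=78) -> no


ANSWER: Hank


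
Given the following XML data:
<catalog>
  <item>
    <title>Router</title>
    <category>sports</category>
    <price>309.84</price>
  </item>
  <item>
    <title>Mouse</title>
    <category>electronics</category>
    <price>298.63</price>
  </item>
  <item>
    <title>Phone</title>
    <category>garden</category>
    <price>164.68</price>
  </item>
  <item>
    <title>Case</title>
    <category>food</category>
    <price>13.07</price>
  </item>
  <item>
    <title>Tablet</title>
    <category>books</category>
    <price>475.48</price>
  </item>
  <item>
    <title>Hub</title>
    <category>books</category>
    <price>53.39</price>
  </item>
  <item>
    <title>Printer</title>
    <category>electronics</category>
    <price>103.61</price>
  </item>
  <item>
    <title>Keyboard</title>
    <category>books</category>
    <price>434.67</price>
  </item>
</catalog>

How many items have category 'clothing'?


Scanning <item> elements for <category>clothing</category>:
Count: 0

ANSWER: 0


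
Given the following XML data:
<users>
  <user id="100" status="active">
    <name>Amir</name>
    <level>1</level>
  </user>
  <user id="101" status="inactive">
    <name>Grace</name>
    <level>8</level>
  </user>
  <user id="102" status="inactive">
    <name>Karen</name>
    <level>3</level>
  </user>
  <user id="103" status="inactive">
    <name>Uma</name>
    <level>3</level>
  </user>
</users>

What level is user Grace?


Finding user: Grace
<level>8</level>

ANSWER: 8


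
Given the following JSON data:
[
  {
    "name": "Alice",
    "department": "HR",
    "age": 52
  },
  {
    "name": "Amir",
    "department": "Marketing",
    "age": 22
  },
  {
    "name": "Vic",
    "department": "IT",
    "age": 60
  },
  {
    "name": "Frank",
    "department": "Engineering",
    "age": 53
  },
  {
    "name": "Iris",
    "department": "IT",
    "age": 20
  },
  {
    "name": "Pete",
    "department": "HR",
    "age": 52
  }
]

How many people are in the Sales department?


Scanning records for department = Sales
  No matches found
Count: 0

ANSWER: 0


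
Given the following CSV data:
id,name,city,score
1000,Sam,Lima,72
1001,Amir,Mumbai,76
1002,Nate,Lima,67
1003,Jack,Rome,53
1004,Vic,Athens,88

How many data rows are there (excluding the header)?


Counting rows (excluding header):
Header: id,name,city,score
Data rows: 5

ANSWER: 5


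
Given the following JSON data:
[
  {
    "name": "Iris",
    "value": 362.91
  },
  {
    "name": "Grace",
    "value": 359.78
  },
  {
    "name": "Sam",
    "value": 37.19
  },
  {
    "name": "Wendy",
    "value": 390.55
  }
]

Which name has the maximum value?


Comparing values:
  Iris: 362.91
  Grace: 359.78
  Sam: 37.19
  Wendy: 390.55
Maximum: Wendy (390.55)

ANSWER: Wendy


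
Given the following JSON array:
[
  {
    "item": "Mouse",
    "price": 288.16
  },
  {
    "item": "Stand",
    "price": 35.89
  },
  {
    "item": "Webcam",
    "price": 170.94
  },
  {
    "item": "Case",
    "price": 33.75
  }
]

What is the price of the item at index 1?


Array index 1 -> Stand
price = 35.89

ANSWER: 35.89


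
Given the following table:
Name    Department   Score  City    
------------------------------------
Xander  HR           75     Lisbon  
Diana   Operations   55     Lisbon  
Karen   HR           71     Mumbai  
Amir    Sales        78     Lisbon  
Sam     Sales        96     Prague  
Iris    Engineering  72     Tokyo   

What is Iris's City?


Row 6: Iris
City = Tokyo

ANSWER: Tokyo


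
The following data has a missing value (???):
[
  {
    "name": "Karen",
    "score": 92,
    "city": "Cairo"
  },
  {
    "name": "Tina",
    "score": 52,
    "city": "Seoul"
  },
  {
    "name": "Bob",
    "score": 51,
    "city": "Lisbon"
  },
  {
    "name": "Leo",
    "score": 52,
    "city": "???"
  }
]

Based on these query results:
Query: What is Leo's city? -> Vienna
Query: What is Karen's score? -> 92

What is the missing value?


The missing value is Leo's city
From query: Leo's city = Vienna

ANSWER: Vienna


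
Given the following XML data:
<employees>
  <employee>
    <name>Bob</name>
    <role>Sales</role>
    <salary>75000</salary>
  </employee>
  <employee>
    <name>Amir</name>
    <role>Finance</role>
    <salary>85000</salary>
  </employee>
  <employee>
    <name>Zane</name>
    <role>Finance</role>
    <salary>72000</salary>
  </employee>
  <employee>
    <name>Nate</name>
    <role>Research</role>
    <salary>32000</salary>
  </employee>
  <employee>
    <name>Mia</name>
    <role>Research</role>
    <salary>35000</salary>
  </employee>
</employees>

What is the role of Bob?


Searching for <employee> with <name>Bob</name>
Found at position 1
<role>Sales</role>

ANSWER: Sales


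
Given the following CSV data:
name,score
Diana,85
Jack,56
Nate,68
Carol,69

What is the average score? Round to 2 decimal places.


Scores: 85, 56, 68, 69
Sum = 278
Count = 4
Average = 278 / 4 = 69.50

ANSWER: 69.50


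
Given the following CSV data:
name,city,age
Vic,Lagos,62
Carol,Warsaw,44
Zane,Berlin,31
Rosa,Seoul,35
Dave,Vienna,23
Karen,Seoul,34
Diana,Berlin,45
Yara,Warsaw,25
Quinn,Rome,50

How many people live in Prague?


Scanning city column for 'Prague':
Total matches: 0

ANSWER: 0


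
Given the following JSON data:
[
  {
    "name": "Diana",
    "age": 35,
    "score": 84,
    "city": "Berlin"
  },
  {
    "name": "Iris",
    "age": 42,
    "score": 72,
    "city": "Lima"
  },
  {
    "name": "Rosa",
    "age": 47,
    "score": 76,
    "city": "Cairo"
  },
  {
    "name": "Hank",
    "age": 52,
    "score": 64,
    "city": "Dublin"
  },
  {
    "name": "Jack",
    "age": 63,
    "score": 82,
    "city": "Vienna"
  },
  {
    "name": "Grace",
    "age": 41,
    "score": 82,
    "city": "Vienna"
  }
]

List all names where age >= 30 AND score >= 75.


Checking both conditions:
  Diana (age=35, score=84) -> YES
  Iris (age=42, score=72) -> no
  Rosa (age=47, score=76) -> YES
  Hank (age=52, score=64) -> no
  Jack (age=63, score=82) -> YES
  Grace (age=41, score=82) -> YES


ANSWER: Diana, Rosa, Jack, Grace


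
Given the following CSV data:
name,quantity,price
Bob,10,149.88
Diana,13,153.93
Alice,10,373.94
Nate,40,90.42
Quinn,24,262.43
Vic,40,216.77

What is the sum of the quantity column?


Values in 'quantity' column:
  Row 1: 10
  Row 2: 13
  Row 3: 10
  Row 4: 40
  Row 5: 24
  Row 6: 40
Sum = 10 + 13 + 10 + 40 + 24 + 40 = 137

ANSWER: 137


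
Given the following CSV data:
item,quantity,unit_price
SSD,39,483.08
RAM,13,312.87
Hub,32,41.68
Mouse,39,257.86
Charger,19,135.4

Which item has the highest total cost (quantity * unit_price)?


Computing row totals:
  SSD: 18840.12
  RAM: 4067.31
  Hub: 1333.76
  Mouse: 10056.54
  Charger: 2572.6
Maximum: SSD (18840.12)

ANSWER: SSD


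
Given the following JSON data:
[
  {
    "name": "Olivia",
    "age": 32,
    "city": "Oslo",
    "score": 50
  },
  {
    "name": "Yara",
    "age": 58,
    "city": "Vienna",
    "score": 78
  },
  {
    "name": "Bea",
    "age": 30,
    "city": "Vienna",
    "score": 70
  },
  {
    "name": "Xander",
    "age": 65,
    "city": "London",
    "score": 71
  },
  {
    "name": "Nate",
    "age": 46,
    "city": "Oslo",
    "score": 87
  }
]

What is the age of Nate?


Looking up record where name = Nate
Record index: 4
Field 'age' = 46

ANSWER: 46


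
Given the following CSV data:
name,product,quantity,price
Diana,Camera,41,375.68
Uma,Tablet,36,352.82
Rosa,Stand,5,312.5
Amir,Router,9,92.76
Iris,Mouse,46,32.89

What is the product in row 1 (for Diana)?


Row 1: Diana
Column 'product' = Camera

ANSWER: Camera


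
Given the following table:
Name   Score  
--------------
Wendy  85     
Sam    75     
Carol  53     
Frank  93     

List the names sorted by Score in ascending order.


Sorting by Score (ascending):
  Carol: 53
  Sam: 75
  Wendy: 85
  Frank: 93


ANSWER: Carol, Sam, Wendy, Frank


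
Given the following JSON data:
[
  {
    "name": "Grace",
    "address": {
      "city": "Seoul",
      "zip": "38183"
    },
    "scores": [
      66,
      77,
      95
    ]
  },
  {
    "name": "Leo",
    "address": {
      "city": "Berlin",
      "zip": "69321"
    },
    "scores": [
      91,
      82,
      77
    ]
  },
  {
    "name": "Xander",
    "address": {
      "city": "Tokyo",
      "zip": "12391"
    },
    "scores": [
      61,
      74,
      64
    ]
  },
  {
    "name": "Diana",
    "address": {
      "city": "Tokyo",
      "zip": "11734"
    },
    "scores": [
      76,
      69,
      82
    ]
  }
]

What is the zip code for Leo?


Path: records[1].address.zip
Value: 69321

ANSWER: 69321


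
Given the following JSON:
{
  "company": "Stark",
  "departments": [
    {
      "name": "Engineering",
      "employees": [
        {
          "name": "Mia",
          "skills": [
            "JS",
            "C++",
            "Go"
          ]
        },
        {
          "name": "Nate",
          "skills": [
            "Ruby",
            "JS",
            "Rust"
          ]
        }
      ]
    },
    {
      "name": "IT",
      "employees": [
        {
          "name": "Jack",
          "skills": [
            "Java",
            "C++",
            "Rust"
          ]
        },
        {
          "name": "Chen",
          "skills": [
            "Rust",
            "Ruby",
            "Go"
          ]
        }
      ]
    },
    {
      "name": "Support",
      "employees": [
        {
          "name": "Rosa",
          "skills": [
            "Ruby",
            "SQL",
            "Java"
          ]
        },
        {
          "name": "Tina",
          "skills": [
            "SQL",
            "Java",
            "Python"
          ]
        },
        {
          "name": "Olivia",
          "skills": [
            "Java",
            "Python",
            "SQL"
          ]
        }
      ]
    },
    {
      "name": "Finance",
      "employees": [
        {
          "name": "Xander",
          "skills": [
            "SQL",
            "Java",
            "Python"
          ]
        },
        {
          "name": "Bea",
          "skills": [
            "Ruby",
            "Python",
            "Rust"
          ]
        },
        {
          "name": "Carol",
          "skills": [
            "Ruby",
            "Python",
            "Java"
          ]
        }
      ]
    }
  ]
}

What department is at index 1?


Path: departments[1].name
Value: IT

ANSWER: IT


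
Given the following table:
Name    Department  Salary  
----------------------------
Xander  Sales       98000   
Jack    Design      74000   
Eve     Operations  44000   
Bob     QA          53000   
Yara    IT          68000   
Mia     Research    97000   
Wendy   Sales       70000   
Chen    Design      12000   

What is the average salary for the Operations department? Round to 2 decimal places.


Operations department members:
  Eve: 44000
Sum = 44000
Count = 1
Average = 44000 / 1 = 44000.00

ANSWER: 44000.00


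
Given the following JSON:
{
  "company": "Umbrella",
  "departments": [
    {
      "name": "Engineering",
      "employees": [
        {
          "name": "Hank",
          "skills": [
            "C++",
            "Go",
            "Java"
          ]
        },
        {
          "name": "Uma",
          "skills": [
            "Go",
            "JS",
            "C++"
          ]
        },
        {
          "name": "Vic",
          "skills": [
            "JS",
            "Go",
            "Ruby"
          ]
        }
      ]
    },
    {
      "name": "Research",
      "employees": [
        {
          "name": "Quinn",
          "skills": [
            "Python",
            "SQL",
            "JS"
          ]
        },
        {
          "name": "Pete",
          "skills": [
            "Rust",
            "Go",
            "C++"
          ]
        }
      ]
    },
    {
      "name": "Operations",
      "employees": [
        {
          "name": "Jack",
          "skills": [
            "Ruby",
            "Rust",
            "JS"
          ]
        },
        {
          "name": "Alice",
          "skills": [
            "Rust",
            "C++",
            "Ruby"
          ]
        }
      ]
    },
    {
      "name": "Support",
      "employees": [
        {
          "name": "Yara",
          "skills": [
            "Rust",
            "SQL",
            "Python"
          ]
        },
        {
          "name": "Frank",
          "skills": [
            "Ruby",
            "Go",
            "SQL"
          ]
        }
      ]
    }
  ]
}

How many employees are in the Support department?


Path: departments[3].employees
Count: 2

ANSWER: 2
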